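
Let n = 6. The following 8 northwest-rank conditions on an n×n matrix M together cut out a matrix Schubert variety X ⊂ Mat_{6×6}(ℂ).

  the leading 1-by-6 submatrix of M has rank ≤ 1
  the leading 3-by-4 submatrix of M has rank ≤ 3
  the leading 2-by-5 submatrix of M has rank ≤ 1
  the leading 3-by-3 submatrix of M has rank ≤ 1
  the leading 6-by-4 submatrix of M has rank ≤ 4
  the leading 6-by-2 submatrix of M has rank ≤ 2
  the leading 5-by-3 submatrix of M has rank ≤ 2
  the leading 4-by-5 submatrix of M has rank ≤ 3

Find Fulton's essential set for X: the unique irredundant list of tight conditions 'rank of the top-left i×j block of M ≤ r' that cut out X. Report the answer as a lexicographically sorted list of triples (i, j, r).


Computing R[i][j] = min implied NW-rank bound (n=6, 8 conditions):

  row 1: 1 | 1 | 1 | 1 | 1 | 1
  row 2: 1 | 1 | 1 | 1 | 1 | 2
  row 3: 1 | 1 | 1 | 2 | 2 | 3
  row 4: 1 | 2 | 2 | 3 | 3 | 4
  row 5: 1 | 2 | 2 | 3 | 4 | 5
  row 6: 1 | 2 | 3 | 4 | 5 | 6

reading off 1-entries of Δ²R: w = (1, 6, 4, 2, 5, 3).

Rothe diagram D(w) (7 cells), 3 SE-corners (essential conditions):

[(2, 5, 1), (3, 3, 1), (5, 3, 2)]


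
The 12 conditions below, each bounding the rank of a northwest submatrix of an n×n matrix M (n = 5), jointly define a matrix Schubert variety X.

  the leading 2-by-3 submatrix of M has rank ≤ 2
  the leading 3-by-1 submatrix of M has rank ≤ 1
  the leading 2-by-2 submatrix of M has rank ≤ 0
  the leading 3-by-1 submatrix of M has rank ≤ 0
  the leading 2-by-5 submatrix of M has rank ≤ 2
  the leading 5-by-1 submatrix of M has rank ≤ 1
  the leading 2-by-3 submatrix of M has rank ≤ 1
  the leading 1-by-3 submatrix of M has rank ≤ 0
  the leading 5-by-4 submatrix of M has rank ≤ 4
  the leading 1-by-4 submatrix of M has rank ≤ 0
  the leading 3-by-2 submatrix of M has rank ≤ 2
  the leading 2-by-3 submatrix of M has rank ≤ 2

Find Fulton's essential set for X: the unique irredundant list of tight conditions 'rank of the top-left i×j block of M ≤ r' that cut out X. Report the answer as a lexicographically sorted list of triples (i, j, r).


Computing R[i][j] = min implied NW-rank bound (n=5, 12 conditions):

  i=1: 0, 0, 0, 0, 1
  i=2: 0, 0, 1, 1, 2
  i=3: 0, 1, 2, 2, 3
  i=4: 1, 2, 3, 3, 4
  i=5: 1, 2, 3, 4, 5

giving w = (5, 3, 2, 1, 4) via Δ²R.

|D(w)|=7, |Ess(w)|=3:

[(1, 4, 0), (2, 2, 0), (3, 1, 0)]


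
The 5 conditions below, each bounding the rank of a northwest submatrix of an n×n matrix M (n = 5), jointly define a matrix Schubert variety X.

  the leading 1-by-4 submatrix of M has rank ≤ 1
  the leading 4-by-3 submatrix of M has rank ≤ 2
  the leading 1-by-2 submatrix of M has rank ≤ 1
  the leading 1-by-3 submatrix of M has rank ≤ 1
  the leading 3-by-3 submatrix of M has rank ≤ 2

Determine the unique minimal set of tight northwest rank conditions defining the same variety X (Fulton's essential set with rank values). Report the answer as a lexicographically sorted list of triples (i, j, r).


Propagating the 5 rank bounds to every northwest block:

  1 1 1 1 1
  1 2 2 2 2
  1 2 2 3 3
  1 2 2 3 4
  1 2 3 4 5

giving w = (1, 2, 4, 5, 3) via Δ²R.

D(w) has 2 cells with 1 SE-corner; essential set:

[(4, 3, 2)]


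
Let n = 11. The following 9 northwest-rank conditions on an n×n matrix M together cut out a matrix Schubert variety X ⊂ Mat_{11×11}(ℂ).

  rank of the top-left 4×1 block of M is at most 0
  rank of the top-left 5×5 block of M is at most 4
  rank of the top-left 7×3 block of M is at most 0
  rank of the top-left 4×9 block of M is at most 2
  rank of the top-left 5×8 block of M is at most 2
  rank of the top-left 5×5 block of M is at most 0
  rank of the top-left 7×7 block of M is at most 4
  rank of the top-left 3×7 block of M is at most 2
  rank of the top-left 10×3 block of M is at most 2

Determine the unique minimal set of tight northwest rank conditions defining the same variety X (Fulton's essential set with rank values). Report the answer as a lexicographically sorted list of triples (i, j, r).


Computing R[i][j] = min implied NW-rank bound (n=11, 9 conditions):

  0, 0, 0, 0, 0, 1, 1, 1, 1, 1, 1
  0, 0, 0, 0, 0, 1, 2, 2, 2, 2, 2
  0, 0, 0, 0, 0, 1, 2, 2, 2, 3, 3
  0, 0, 0, 0, 0, 1, 2, 2, 2, 3, 4
  0, 0, 0, 0, 0, 1, 2, 2, 3, 4, 5
  0, 0, 0, 1, 1, 2, 3, 3, 4, 5, 6
  0, 0, 0, 1, 2, 3, 4, 4, 5, 6, 7
  1, 1, 1, 2, 3, 4, 5, 5, 6, 7, 8
  1, 2, 2, 3, 4, 5, 6, 6, 7, 8, 9
  1, 2, 2, 3, 4, 5, 6, 7, 8, 9, 10
  1, 2, 3, 4, 5, 6, 7, 8, 9, 10, 11

so w = (6, 7, 10, 11, 9, 4, 5, 1, 2, 8, 3).

|D(w)|=37, |Ess(w)|=5:

[(4, 9, 2), (5, 5, 0), (5, 8, 2), (7, 3, 0), (10, 3, 2)]


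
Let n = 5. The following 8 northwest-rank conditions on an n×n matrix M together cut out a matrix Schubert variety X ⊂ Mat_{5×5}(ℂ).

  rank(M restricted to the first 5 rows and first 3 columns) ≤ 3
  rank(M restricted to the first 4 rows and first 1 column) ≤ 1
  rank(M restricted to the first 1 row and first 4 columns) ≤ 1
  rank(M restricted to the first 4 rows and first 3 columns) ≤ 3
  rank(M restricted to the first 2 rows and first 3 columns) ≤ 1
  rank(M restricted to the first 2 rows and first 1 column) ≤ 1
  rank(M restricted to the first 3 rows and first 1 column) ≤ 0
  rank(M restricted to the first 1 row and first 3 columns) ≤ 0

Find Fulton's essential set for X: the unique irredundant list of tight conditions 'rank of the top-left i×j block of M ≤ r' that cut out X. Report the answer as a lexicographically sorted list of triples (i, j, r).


The tightest implied rank at each (i,j), from the 8 conditions:

  0  0  0  1  1
  0  1  1  2  2
  0  1  2  3  3
  1  2  3  4  4
  1  2  3  4  5

reading off 1-entries of Δ²R: w = (4, 2, 3, 1, 5).

2 SE-corners of the 5-cell Rothe diagram give Ess(w):

[(1, 3, 0), (3, 1, 0)]


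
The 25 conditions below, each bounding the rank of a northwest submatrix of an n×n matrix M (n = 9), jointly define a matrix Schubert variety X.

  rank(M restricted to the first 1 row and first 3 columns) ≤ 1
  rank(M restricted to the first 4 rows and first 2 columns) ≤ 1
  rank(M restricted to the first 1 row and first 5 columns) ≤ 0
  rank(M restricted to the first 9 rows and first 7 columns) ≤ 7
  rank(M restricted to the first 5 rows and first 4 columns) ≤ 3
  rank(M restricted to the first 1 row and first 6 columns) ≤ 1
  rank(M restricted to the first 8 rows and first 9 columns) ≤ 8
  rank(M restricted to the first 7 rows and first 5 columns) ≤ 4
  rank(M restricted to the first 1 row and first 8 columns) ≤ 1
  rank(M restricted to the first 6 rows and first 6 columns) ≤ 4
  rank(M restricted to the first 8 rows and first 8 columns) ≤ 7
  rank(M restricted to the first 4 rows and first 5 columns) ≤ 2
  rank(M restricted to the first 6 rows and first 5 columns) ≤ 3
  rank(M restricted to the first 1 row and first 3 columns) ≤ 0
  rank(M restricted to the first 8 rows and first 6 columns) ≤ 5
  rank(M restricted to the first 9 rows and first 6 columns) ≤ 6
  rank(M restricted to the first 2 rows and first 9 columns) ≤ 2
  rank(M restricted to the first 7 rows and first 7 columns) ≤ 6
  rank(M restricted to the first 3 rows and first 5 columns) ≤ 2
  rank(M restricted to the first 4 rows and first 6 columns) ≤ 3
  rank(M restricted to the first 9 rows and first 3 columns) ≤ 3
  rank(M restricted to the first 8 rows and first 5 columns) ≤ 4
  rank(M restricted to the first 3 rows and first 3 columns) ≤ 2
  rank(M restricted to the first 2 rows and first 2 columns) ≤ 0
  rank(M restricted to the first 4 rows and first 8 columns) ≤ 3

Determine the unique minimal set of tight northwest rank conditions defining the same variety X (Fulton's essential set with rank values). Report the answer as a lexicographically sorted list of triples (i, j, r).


Reconstructing r_w from the 25 given conditions:

  0  0  0  0  0  1  1  1  1
  0  0  1  1  1  2  2  2  2
  1  1  2  2  2  3  3  3  3
  1  1  2  2  2  3  3  3  4
  1  2  3  3  3  4  4  4  5
  1  2  3  3  3  4  5  5  6
  1  2  3  4  4  5  6  6  7
  1  2  3  4  4  5  6  7  8
  1  2  3  4  5  6  7  8  9

hence w(1..9) = (6, 3, 1, 9, 2, 7, 4, 8, 5).

Fulton essential set (7 of the 15 Rothe cells):

[(1, 5, 0), (2, 2, 0), (4, 2, 1), (4, 5, 2), (4, 8, 3), (6, 5, 3), (8, 5, 4)]


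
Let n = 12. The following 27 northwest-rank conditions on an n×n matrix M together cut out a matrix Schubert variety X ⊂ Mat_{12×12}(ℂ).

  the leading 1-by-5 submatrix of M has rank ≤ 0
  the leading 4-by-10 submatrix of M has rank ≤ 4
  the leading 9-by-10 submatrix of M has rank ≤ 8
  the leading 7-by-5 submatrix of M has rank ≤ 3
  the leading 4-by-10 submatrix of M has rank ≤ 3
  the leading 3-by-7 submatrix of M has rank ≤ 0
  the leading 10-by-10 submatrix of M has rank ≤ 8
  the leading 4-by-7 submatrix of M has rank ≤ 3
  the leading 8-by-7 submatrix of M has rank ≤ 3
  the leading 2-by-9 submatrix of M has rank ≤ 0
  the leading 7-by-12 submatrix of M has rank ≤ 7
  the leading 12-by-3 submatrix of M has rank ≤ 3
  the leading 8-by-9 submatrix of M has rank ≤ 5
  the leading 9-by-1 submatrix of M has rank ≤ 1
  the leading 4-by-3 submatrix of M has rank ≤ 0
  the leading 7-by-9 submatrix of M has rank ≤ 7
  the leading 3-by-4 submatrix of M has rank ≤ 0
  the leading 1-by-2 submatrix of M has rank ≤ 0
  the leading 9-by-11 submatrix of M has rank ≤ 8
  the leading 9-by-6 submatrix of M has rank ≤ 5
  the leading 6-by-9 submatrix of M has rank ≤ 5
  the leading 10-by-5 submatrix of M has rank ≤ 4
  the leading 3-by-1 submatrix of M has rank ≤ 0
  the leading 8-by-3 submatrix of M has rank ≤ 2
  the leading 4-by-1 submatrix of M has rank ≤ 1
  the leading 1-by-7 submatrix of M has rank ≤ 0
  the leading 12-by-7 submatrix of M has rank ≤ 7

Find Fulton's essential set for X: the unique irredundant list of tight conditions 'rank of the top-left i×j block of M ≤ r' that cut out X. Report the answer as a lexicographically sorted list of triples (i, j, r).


Propagating the 27 rank bounds to every northwest block:

  i=1: 0, 0, 0, 0, 0, 0, 0, 0, 0, 1, 1, 1
  i=2: 0, 0, 0, 0, 0, 0, 0, 0, 0, 1, 2, 2
  i=3: 0, 0, 0, 0, 0, 0, 0, 1, 1, 2, 3, 3
  i=4: 0, 0, 0, 1, 1, 1, 1, 2, 2, 3, 4, 4
  i=5: 1, 1, 1, 2, 2, 2, 2, 3, 3, 4, 5, 5
  i=6: 1, 2, 2, 3, 3, 3, 3, 4, 4, 5, 6, 6
  i=7: 1, 2, 2, 3, 3, 3, 3, 4, 5, 6, 7, 7
  i=8: 1, 2, 2, 3, 3, 3, 3, 4, 5, 6, 7, 8
  i=9: 1, 2, 3, 4, 4, 4, 4, 5, 6, 7, 8, 9
  i=10: 1, 2, 3, 4, 4, 5, 5, 6, 7, 8, 9, 10
  i=11: 1, 2, 3, 4, 5, 6, 6, 7, 8, 9, 10, 11
  i=12: 1, 2, 3, 4, 5, 6, 7, 8, 9, 10, 11, 12

reading off 1-entries of Δ²R: w = (10, 11, 8, 4, 1, 2, 9, 12, 3, 6, 5, 7).

Rothe diagram D(w) (37 cells), 6 SE-corners (essential conditions):

[(2, 9, 0), (3, 7, 0), (4, 3, 0), (8, 3, 2), (8, 7, 3), (10, 5, 4)]


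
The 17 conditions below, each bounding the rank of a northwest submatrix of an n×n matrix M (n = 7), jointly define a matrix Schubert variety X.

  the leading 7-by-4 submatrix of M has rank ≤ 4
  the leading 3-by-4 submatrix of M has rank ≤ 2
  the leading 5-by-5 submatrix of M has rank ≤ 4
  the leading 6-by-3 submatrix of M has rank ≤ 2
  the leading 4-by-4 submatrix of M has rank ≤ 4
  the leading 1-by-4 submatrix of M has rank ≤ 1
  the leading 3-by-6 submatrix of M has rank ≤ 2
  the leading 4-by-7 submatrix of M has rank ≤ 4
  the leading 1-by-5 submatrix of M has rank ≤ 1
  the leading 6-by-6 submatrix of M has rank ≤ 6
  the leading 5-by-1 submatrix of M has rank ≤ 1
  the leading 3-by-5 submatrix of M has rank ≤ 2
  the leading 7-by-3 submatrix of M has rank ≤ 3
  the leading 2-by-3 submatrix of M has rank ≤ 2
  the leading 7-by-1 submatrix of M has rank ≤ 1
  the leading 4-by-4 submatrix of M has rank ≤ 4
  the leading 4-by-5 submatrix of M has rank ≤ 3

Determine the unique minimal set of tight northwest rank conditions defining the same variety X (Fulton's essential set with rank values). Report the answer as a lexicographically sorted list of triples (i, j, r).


Recovering R(i,j) via the rank-extension bound from the 17 conditions:

  1 | 1 | 1 | 1 | 1 | 1 | 1
  1 | 2 | 2 | 2 | 2 | 2 | 2
  1 | 2 | 2 | 2 | 2 | 2 | 3
  1 | 2 | 2 | 3 | 3 | 3 | 4
  1 | 2 | 2 | 3 | 4 | 4 | 5
  1 | 2 | 2 | 3 | 4 | 5 | 6
  1 | 2 | 3 | 4 | 5 | 6 | 7

reading off 1-entries of Δ²R: w = (1, 2, 7, 4, 5, 6, 3).

Fulton essential set (2 of the 7 Rothe cells):

[(3, 6, 2), (6, 3, 2)]


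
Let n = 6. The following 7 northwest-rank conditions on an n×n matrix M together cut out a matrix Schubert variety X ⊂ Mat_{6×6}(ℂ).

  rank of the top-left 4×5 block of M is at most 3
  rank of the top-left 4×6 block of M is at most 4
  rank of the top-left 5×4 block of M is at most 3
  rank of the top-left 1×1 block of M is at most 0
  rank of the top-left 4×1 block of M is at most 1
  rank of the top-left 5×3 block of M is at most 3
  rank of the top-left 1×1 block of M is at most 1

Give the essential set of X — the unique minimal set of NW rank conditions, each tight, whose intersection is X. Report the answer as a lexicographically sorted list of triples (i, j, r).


Recovering R(i,j) via the rank-extension bound from the 7 conditions:

  i=1: 0 1 1 1 1 1
  i=2: 1 2 2 2 2 2
  i=3: 1 2 3 3 3 3
  i=4: 1 2 3 3 3 4
  i=5: 1 2 3 3 4 5
  i=6: 1 2 3 4 5 6

the unique w with this rank table is (2, 1, 3, 6, 5, 4).

ℓ(w)=4; the 3 essential cells (i,j,r):

[(1, 1, 0), (4, 5, 3), (5, 4, 3)]


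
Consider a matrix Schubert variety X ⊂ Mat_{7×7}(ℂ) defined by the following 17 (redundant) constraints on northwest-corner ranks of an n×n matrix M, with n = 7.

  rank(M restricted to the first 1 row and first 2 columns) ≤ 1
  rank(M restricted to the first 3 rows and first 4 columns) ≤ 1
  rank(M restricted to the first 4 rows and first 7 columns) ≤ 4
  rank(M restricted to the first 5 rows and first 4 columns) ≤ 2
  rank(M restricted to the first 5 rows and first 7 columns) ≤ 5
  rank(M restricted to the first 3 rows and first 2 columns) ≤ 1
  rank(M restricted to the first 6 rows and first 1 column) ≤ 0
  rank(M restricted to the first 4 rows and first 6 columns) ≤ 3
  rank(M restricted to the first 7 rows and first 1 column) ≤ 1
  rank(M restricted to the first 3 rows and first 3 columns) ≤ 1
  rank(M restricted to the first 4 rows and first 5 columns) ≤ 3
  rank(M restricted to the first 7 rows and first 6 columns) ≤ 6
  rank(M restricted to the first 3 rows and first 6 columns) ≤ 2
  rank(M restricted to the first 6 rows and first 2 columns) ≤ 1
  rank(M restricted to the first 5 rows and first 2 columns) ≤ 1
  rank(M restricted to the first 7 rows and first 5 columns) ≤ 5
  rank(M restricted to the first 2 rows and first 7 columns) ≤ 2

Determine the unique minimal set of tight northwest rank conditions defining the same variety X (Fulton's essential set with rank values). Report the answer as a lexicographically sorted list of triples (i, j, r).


Rank table r_w(7×7) implied by the 17 constraints:

  R[1]: 0  1  1  1  1  1  1
  R[2]: 0  1  1  1  2  2  2
  R[3]: 0  1  1  1  2  2  3
  R[4]: 0  1  2  2  3  3  4
  R[5]: 0  1  2  2  3  4  5
  R[6]: 0  1  2  3  4  5  6
  R[7]: 1  2  3  4  5  6  7

the unique w with this rank table is (2, 5, 7, 3, 6, 4, 1).

4 SE-corners of the 12-cell Rothe diagram give Ess(w):

[(3, 4, 1), (3, 6, 2), (5, 4, 2), (6, 1, 0)]


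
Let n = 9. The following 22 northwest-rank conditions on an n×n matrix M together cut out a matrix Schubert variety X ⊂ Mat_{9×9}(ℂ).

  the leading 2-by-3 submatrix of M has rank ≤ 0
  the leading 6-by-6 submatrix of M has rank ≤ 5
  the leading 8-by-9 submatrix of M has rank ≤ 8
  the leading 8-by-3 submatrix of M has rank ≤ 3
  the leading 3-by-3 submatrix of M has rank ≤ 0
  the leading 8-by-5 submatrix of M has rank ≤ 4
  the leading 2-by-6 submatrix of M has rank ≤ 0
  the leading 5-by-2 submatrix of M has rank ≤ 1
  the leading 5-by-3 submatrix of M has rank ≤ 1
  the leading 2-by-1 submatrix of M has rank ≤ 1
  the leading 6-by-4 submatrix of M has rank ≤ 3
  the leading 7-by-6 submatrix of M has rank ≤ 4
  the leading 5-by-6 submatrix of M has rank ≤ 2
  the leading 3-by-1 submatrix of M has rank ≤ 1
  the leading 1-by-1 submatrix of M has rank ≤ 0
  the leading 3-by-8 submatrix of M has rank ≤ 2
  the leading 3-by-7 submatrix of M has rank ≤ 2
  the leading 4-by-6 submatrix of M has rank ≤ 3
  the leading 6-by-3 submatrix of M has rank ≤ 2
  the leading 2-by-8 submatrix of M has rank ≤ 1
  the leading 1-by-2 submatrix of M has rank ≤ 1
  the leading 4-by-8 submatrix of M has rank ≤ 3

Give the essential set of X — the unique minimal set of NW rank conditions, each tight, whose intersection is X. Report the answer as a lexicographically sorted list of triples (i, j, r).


Recovering R(i,j) via the rank-extension bound from the 22 conditions:

  row 1: 0 0 0 0 0 0 1 1 1
  row 2: 0 0 0 0 0 0 1 1 2
  row 3: 0 0 0 1 1 1 2 2 3
  row 4: 1 1 1 2 2 2 3 3 4
  row 5: 1 1 1 2 2 2 3 4 5
  row 6: 1 2 2 3 3 3 4 5 6
  row 7: 1 2 3 4 4 4 5 6 7
  row 8: 1 2 3 4 4 5 6 7 8
  row 9: 1 2 3 4 5 6 7 8 9

the unique w with this rank table is (7, 9, 4, 1, 8, 2, 3, 6, 5).

Fulton essential set (6 of the 21 Rothe cells):

[(2, 6, 0), (2, 8, 1), (3, 3, 0), (5, 3, 1), (5, 6, 2), (8, 5, 4)]


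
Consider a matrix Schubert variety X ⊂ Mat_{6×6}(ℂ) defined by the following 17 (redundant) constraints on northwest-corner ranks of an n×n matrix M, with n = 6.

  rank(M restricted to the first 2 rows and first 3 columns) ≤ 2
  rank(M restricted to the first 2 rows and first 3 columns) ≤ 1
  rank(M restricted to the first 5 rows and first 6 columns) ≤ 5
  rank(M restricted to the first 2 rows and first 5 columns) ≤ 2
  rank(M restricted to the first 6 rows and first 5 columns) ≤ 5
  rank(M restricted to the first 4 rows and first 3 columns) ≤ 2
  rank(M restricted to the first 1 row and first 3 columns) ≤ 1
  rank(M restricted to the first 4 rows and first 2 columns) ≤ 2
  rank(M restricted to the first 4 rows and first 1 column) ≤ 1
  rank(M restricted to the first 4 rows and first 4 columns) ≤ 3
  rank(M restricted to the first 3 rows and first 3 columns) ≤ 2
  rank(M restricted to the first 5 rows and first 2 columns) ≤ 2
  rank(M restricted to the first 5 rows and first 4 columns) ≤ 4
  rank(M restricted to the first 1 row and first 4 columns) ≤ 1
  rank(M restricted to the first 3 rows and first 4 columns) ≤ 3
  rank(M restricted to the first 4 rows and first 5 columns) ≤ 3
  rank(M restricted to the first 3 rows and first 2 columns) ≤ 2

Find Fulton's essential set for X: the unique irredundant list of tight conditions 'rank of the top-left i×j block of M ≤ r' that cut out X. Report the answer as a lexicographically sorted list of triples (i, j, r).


Reconstructing r_w from the 17 given conditions:

  1, 1, 1, 1, 1, 1
  1, 1, 1, 2, 2, 2
  1, 2, 2, 3, 3, 3
  1, 2, 2, 3, 3, 4
  1, 2, 3, 4, 4, 5
  1, 2, 3, 4, 5, 6

giving w = (1, 4, 2, 6, 3, 5) via Δ²R.

Fulton essential set (3 of the 4 Rothe cells):

[(2, 3, 1), (4, 3, 2), (4, 5, 3)]


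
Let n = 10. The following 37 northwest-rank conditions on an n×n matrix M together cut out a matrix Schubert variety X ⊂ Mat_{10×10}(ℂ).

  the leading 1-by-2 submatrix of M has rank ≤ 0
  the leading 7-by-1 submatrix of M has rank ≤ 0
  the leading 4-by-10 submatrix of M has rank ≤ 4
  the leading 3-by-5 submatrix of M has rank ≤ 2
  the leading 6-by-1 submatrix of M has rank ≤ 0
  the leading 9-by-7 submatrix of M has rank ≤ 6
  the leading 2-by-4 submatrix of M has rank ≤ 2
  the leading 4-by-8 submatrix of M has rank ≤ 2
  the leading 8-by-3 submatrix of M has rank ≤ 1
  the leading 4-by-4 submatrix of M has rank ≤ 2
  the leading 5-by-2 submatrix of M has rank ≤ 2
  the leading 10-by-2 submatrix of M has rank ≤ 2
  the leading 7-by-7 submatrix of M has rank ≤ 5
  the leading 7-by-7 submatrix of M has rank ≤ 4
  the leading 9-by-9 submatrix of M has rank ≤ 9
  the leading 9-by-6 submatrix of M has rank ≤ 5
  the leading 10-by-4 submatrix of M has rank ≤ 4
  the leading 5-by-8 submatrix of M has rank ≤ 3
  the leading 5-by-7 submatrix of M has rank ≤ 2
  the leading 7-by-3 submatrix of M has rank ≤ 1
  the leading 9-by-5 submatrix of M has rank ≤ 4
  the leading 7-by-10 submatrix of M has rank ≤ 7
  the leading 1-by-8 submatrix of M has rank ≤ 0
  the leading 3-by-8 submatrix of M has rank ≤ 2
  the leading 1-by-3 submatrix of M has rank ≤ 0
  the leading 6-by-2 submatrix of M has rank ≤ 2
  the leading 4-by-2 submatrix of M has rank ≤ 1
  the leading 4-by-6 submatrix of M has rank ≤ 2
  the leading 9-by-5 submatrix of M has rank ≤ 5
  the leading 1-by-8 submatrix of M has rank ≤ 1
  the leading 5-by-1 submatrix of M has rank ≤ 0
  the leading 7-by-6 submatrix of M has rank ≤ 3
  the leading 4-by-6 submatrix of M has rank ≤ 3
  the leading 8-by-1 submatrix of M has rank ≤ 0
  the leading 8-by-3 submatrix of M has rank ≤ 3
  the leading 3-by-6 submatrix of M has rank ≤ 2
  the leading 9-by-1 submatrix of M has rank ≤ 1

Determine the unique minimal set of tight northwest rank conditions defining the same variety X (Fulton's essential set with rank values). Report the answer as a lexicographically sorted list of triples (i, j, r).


Recovering R(i,j) via the rank-extension bound from the 37 conditions:

  i=1: 0, 0, 0, 0, 0, 0, 0, 0, 1, 1
  i=2: 0, 1, 1, 1, 1, 1, 1, 1, 2, 2
  i=3: 0, 1, 1, 2, 2, 2, 2, 2, 3, 3
  i=4: 0, 1, 1, 2, 2, 2, 2, 2, 3, 4
  i=5: 0, 1, 1, 2, 2, 2, 2, 3, 4, 5
  i=6: 0, 1, 1, 2, 3, 3, 3, 4, 5, 6
  i=7: 0, 1, 1, 2, 3, 3, 4, 5, 6, 7
  i=8: 0, 1, 1, 2, 3, 4, 5, 6, 7, 8
  i=9: 1, 2, 2, 3, 4, 5, 6, 7, 8, 9
  i=10: 1, 2, 3, 4, 5, 6, 7, 8, 9, 10

so w = (9, 2, 4, 10, 8, 5, 7, 6, 1, 3).

ℓ(w)=29; the 6 essential cells (i,j,r):

[(1, 8, 0), (4, 8, 2), (5, 7, 2), (7, 6, 3), (8, 1, 0), (8, 3, 1)]


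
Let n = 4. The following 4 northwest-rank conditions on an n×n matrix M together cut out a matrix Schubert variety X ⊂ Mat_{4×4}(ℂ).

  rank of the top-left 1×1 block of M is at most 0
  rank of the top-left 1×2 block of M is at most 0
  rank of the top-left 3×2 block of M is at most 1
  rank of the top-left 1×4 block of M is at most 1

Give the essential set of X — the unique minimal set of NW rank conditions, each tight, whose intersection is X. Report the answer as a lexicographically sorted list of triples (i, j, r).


The tightest implied rank at each (i,j), from the 4 conditions:

  row 1: 0 0 1 1
  row 2: 1 1 2 2
  row 3: 1 1 2 3
  row 4: 1 2 3 4

hence w(1..4) = (3, 1, 4, 2).

Rothe diagram D(w) (3 cells), 2 SE-corners (essential conditions):

[(1, 2, 0), (3, 2, 1)]


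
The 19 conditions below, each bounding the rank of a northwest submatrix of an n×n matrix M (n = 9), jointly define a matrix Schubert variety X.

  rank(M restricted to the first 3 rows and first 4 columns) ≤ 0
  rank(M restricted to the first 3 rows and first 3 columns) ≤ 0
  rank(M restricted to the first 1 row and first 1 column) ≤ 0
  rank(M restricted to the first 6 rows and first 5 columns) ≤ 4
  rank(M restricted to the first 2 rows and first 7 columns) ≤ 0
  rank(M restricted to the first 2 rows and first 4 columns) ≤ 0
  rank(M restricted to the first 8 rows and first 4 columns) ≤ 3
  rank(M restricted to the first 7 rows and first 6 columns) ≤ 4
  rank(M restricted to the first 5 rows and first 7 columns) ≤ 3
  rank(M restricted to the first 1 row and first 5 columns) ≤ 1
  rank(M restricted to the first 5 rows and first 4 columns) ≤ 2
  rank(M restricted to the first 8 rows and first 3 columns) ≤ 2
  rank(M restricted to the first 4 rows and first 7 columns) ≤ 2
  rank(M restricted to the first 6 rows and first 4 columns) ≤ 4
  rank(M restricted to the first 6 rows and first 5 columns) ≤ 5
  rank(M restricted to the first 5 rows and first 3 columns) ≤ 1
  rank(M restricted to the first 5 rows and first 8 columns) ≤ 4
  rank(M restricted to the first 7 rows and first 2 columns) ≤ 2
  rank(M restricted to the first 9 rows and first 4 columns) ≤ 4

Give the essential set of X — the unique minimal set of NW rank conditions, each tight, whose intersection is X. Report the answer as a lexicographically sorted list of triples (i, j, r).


Propagating the 19 rank bounds to every northwest block:

  i=1: 0 | 0 | 0 | 0 | 0 | 0 | 0 | 1 | 1
  i=2: 0 | 0 | 0 | 0 | 0 | 0 | 0 | 1 | 2
  i=3: 0 | 0 | 0 | 0 | 1 | 1 | 1 | 2 | 3
  i=4: 1 | 1 | 1 | 1 | 2 | 2 | 2 | 3 | 4
  i=5: 1 | 1 | 1 | 2 | 3 | 3 | 3 | 4 | 5
  i=6: 1 | 2 | 2 | 3 | 4 | 4 | 4 | 5 | 6
  i=7: 1 | 2 | 2 | 3 | 4 | 4 | 5 | 6 | 7
  i=8: 1 | 2 | 2 | 3 | 4 | 5 | 6 | 7 | 8
  i=9: 1 | 2 | 3 | 4 | 5 | 6 | 7 | 8 | 9

giving w = (8, 9, 5, 1, 4, 2, 7, 6, 3) via Δ²R.

Rothe diagram D(w) (23 cells), 5 SE-corners (essential conditions):

[(2, 7, 0), (3, 4, 0), (5, 3, 1), (7, 6, 4), (8, 3, 2)]


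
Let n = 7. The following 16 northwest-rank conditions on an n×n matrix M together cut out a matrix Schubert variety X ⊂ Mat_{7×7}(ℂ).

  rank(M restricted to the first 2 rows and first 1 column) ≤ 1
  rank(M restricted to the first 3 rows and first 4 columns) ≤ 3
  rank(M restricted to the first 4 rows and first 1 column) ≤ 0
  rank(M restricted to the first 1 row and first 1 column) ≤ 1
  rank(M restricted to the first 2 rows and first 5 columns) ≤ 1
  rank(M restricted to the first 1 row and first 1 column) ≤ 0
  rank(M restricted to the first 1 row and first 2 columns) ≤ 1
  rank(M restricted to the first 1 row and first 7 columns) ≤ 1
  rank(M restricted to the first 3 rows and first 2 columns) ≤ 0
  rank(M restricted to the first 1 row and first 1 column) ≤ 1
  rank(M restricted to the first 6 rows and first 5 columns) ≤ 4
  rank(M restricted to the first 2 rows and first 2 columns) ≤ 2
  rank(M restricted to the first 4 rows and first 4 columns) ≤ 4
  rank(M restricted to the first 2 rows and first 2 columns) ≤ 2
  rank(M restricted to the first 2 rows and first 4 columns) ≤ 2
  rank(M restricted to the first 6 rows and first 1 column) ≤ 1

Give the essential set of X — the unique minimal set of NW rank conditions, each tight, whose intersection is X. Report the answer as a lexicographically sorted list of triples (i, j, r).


Recovering R(i,j) via the rank-extension bound from the 16 conditions:

  row 1: 0, 0, 1, 1, 1, 1, 1
  row 2: 0, 0, 1, 1, 1, 2, 2
  row 3: 0, 0, 1, 2, 2, 3, 3
  row 4: 0, 1, 2, 3, 3, 4, 4
  row 5: 1, 2, 3, 4, 4, 5, 5
  row 6: 1, 2, 3, 4, 4, 5, 6
  row 7: 1, 2, 3, 4, 5, 6, 7

hence w(1..7) = (3, 6, 4, 2, 1, 7, 5).

|D(w)|=10, |Ess(w)|=4:

[(2, 5, 1), (3, 2, 0), (4, 1, 0), (6, 5, 4)]


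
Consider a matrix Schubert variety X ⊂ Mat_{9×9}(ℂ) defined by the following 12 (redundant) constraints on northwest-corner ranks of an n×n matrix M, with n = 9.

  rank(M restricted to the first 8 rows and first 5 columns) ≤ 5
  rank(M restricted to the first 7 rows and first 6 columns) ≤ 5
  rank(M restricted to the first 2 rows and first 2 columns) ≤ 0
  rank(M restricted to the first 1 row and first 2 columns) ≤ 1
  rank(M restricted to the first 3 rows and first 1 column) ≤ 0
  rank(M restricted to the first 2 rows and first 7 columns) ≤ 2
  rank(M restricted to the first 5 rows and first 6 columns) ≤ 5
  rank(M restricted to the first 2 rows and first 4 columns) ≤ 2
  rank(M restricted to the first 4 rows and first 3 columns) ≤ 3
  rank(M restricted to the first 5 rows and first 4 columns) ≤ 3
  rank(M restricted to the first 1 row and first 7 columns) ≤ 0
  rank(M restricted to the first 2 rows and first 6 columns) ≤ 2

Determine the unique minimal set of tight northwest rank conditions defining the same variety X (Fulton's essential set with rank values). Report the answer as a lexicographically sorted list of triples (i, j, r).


Propagating the 12 rank bounds to every northwest block:

  row 1: 0 | 0 | 0 | 0 | 0 | 0 | 0 | 1 | 1
  row 2: 0 | 0 | 1 | 1 | 1 | 1 | 1 | 2 | 2
  row 3: 0 | 1 | 2 | 2 | 2 | 2 | 2 | 3 | 3
  row 4: 1 | 2 | 3 | 3 | 3 | 3 | 3 | 4 | 4
  row 5: 1 | 2 | 3 | 3 | 4 | 4 | 4 | 5 | 5
  row 6: 1 | 2 | 3 | 4 | 5 | 5 | 5 | 6 | 6
  row 7: 1 | 2 | 3 | 4 | 5 | 5 | 6 | 7 | 7
  row 8: 1 | 2 | 3 | 4 | 5 | 6 | 7 | 8 | 8
  row 9: 1 | 2 | 3 | 4 | 5 | 6 | 7 | 8 | 9

reading off 1-entries of Δ²R: w = (8, 3, 2, 1, 5, 4, 7, 6, 9).

D(w) has 12 cells with 5 SE-corners; essential set:

[(1, 7, 0), (2, 2, 0), (3, 1, 0), (5, 4, 3), (7, 6, 5)]


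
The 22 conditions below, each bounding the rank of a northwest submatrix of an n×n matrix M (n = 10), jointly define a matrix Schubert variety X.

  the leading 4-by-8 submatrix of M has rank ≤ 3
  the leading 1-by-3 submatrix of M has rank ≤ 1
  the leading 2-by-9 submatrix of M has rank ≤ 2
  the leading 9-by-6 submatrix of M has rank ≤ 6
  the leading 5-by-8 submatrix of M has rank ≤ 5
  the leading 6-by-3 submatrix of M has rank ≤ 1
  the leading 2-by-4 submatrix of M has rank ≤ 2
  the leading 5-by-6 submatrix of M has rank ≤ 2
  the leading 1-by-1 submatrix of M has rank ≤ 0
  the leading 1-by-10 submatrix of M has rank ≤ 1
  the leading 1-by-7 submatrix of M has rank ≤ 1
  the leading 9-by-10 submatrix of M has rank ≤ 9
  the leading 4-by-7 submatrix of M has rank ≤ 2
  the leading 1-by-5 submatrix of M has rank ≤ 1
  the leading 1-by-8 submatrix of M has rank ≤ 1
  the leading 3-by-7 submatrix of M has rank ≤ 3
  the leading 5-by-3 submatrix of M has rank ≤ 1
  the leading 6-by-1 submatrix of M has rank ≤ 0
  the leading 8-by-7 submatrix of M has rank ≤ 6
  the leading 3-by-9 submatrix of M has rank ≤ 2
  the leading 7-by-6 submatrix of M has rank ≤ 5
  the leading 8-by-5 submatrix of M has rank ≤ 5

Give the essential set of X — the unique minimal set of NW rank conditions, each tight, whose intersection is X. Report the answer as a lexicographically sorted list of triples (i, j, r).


Recovering R(i,j) via the rank-extension bound from the 22 conditions:

  row 1: 0  1  1  1  1  1  1  1  1  1
  row 2: 0  1  1  2  2  2  2  2  2  2
  row 3: 0  1  1  2  2  2  2  2  2  3
  row 4: 0  1  1  2  2  2  2  3  3  4
  row 5: 0  1  1  2  2  2  3  4  4  5
  row 6: 0  1  1  2  3  3  4  5  5  6
  row 7: 1  2  2  3  4  4  5  6  6  7
  row 8: 1  2  3  4  5  5  6  7  7  8
  row 9: 1  2  3  4  5  6  7  8  8  9
  row 10: 1  2  3  4  5  6  7  8  9  10

hence w(1..10) = (2, 4, 10, 8, 7, 5, 1, 3, 6, 9).

D(w) has 21 cells with 5 SE-corners; essential set:

[(3, 9, 2), (4, 7, 2), (5, 6, 2), (6, 1, 0), (6, 3, 1)]


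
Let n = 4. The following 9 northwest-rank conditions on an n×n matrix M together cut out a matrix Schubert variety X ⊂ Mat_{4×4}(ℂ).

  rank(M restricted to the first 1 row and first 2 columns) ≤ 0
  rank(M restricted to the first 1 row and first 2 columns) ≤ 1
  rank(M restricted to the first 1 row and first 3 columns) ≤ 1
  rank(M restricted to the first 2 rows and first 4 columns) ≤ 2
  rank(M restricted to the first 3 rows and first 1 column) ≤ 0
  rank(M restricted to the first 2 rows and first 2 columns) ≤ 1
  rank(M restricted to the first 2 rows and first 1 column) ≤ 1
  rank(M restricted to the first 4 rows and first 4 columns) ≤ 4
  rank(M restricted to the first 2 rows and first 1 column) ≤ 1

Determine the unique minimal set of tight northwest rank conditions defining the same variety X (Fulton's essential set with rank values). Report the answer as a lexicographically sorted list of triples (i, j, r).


Reconstructing r_w from the 9 given conditions:

  row 1: 0 | 0 | 1 | 1
  row 2: 0 | 1 | 2 | 2
  row 3: 0 | 1 | 2 | 3
  row 4: 1 | 2 | 3 | 4

reading off 1-entries of Δ²R: w = (3, 2, 4, 1).

D(w) has 4 cells with 2 SE-corners; essential set:

[(1, 2, 0), (3, 1, 0)]


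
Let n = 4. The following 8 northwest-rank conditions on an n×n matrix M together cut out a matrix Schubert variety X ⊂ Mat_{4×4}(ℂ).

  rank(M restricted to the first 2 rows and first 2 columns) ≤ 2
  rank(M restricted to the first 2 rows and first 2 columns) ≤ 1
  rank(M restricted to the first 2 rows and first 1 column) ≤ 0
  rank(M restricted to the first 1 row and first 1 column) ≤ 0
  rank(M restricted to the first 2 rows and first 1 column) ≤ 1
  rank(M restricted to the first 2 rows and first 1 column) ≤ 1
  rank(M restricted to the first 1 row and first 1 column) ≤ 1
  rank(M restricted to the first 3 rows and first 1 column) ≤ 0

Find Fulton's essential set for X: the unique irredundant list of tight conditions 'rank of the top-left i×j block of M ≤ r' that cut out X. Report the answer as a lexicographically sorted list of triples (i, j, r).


The tightest implied rank at each (i,j), from the 8 conditions:

  row 1: 0  1  1  1
  row 2: 0  1  2  2
  row 3: 0  1  2  3
  row 4: 1  2  3  4

the unique w with this rank table is (2, 3, 4, 1).

1 SE-corner of the 3-cell Rothe diagram gives Ess(w):

[(3, 1, 0)]


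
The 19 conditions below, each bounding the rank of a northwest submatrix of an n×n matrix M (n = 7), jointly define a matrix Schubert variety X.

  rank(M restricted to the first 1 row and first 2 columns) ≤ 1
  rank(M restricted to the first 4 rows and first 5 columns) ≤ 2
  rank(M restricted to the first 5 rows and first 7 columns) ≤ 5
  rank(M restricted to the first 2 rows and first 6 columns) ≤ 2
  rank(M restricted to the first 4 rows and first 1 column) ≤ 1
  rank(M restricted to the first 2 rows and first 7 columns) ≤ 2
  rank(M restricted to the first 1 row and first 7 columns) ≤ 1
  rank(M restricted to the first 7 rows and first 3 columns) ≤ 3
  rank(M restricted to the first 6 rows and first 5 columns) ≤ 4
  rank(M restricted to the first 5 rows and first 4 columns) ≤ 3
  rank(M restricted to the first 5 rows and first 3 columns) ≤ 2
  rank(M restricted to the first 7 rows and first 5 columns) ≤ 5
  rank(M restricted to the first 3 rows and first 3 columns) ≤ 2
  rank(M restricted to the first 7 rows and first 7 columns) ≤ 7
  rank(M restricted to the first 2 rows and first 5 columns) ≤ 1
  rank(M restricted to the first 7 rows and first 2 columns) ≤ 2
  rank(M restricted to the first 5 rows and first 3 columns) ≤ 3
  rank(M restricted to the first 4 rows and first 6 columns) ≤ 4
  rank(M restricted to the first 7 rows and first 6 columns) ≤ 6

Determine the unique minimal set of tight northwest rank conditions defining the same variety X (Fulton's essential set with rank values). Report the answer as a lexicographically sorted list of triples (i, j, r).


Computing R[i][j] = min implied NW-rank bound (n=7, 19 conditions):

  row 1: 1 | 1 | 1 | 1 | 1 | 1 | 1
  row 2: 1 | 1 | 1 | 1 | 1 | 2 | 2
  row 3: 1 | 2 | 2 | 2 | 2 | 3 | 3
  row 4: 1 | 2 | 2 | 2 | 2 | 3 | 4
  row 5: 1 | 2 | 2 | 3 | 3 | 4 | 5
  row 6: 1 | 2 | 3 | 4 | 4 | 5 | 6
  row 7: 1 | 2 | 3 | 4 | 5 | 6 | 7

second differences of R give the permutation w = (1, 6, 2, 7, 4, 3, 5).

Fulton essential set (3 of the 8 Rothe cells):

[(2, 5, 1), (4, 5, 2), (5, 3, 2)]


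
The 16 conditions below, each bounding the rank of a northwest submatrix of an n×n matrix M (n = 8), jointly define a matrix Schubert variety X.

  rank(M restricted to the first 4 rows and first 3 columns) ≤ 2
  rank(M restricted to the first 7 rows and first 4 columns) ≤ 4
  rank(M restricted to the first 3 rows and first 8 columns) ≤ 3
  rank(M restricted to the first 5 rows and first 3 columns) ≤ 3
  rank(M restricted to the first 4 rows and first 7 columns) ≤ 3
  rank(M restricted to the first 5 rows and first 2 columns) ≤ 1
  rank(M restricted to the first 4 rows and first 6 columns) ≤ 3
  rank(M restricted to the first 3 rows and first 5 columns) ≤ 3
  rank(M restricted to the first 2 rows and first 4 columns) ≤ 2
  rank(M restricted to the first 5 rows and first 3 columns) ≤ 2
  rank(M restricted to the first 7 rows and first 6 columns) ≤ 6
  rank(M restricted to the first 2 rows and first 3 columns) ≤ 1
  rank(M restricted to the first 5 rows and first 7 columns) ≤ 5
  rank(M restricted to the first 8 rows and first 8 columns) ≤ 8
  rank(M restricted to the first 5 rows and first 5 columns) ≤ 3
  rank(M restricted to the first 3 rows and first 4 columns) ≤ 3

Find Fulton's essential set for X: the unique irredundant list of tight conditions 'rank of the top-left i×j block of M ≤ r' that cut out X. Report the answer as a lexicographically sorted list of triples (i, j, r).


Reconstructing r_w from the 16 given conditions:

  1  1  1  1  1  1  1  1
  1  1  1  2  2  2  2  2
  1  1  2  3  3  3  3  3
  1  1  2  3  3  3  3  4
  1  1  2  3  3  4  4  5
  1  2  3  4  4  5  5  6
  1  2  3  4  5  6  6  7
  1  2  3  4  5  6  7  8

so w = (1, 4, 3, 8, 6, 2, 5, 7).

|D(w)|=9, |Ess(w)|=4:

[(2, 3, 1), (4, 7, 3), (5, 2, 1), (5, 5, 3)]


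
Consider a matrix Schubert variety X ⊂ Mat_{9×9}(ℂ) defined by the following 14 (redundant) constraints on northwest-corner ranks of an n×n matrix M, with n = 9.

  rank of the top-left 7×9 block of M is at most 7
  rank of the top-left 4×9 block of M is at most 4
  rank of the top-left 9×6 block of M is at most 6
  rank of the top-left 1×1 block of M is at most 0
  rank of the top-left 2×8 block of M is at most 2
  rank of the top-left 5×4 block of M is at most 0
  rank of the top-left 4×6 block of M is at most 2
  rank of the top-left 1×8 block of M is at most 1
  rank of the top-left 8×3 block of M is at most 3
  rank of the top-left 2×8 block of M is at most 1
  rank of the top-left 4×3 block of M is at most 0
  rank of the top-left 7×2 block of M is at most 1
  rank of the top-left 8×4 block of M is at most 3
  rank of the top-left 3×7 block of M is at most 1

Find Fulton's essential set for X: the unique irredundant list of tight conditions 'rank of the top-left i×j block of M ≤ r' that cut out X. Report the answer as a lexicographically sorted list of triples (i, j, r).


Reconstructing r_w from the 14 given conditions:

  i=1: 0 | 0 | 0 | 0 | 1 | 1 | 1 | 1 | 1
  i=2: 0 | 0 | 0 | 0 | 1 | 1 | 1 | 1 | 2
  i=3: 0 | 0 | 0 | 0 | 1 | 1 | 1 | 2 | 3
  i=4: 0 | 0 | 0 | 0 | 1 | 2 | 2 | 3 | 4
  i=5: 0 | 0 | 0 | 0 | 1 | 2 | 3 | 4 | 5
  i=6: 1 | 1 | 1 | 1 | 2 | 3 | 4 | 5 | 6
  i=7: 1 | 1 | 2 | 2 | 3 | 4 | 5 | 6 | 7
  i=8: 1 | 2 | 3 | 3 | 4 | 5 | 6 | 7 | 8
  i=9: 1 | 2 | 3 | 4 | 5 | 6 | 7 | 8 | 9

the unique w with this rank table is (5, 9, 8, 6, 7, 1, 3, 2, 4).

ℓ(w)=26; the 4 essential cells (i,j,r):

[(2, 8, 1), (3, 7, 1), (5, 4, 0), (7, 2, 1)]


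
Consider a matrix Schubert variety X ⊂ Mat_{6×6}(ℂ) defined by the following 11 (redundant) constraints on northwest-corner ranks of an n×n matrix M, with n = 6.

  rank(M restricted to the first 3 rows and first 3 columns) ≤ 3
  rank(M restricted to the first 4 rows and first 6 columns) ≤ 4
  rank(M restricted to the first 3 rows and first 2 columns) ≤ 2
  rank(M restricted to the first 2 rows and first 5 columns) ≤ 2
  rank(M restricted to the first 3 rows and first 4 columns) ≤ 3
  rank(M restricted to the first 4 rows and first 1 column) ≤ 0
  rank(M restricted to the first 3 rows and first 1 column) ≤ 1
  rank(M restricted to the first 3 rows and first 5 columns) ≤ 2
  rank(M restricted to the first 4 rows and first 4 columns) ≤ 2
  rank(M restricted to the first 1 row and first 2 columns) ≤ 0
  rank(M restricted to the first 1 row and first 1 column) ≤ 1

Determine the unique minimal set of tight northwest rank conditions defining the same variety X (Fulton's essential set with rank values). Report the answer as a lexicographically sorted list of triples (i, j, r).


Reconstructing r_w from the 11 given conditions:

  0  0  1  1  1  1
  0  1  2  2  2  2
  0  1  2  2  2  3
  0  1  2  2  3  4
  1  2  3  3  4  5
  1  2  3  4  5  6

hence w(1..6) = (3, 2, 6, 5, 1, 4).

Fulton essential set (4 of the 8 Rothe cells):

[(1, 2, 0), (3, 5, 2), (4, 1, 0), (4, 4, 2)]


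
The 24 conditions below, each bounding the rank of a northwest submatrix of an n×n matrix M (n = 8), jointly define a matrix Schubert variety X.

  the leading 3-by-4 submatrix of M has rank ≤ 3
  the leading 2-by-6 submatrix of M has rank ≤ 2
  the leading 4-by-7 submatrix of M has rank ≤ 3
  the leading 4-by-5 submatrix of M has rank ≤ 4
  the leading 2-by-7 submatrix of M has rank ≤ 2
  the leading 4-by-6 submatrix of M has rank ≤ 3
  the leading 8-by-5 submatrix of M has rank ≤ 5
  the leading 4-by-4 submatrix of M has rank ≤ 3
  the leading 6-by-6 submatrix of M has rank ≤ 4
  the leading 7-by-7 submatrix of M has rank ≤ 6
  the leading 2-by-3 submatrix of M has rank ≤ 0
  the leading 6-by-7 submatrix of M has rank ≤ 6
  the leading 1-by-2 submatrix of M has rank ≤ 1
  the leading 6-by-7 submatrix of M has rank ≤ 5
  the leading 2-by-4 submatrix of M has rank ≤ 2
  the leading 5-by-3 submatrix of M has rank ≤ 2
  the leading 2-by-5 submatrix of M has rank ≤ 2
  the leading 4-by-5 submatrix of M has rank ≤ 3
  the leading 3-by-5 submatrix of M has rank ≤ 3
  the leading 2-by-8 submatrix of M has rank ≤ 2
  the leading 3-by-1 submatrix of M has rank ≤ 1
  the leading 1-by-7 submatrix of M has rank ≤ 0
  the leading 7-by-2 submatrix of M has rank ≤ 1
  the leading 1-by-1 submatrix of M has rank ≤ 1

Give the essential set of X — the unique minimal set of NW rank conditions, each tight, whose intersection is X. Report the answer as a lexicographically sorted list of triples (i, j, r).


Rank table r_w(8×8) implied by the 24 constraints:

  R[1]: 0 | 0 | 0 | 0 | 0 | 0 | 0 | 1
  R[2]: 0 | 0 | 0 | 1 | 1 | 1 | 1 | 2
  R[3]: 1 | 1 | 1 | 2 | 2 | 2 | 2 | 3
  R[4]: 1 | 1 | 2 | 3 | 3 | 3 | 3 | 4
  R[5]: 1 | 1 | 2 | 3 | 4 | 4 | 4 | 5
  R[6]: 1 | 1 | 2 | 3 | 4 | 4 | 5 | 6
  R[7]: 1 | 1 | 2 | 3 | 4 | 5 | 6 | 7
  R[8]: 1 | 2 | 3 | 4 | 5 | 6 | 7 | 8

so w = (8, 4, 1, 3, 5, 7, 6, 2).

|D(w)|=15, |Ess(w)|=4:

[(1, 7, 0), (2, 3, 0), (6, 6, 4), (7, 2, 1)]
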